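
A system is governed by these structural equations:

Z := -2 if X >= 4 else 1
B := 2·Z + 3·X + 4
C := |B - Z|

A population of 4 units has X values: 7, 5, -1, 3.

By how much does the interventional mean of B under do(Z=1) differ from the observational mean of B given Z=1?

Every unit gets Z=1 under the intervention. B values become 27, 21, 3, 15; E[B|do(Z=1)] = 16.5.
Conditioning on Z=1 selects the 2 unit(s) with X ∈ {-1, 3}. Their B values: 3, 15. Mean = 9.
Difference = 16.5 − 9 = 7.5.

7.5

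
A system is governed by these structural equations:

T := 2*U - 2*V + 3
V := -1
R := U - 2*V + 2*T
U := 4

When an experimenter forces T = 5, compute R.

16

The intervention breaks the incoming arrows to T: T := 2*U - 2*V + 3 no longer applies, and T = 5.
R = U - 2*V + 2*T  [with U=4, V=-1, T=5]  = 16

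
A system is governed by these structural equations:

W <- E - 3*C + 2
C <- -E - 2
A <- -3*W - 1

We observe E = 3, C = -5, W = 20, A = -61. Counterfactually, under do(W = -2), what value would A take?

The intervention breaks the incoming arrows to W: W <- E - 3*C + 2 no longer applies, and W = -2.
A = -3*W - 1  [with W=-2]  = 5

5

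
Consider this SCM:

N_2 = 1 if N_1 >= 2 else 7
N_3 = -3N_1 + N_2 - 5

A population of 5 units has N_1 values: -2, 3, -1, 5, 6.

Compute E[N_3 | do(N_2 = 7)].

-4.6

Under do(N_2=7), N_2's equation is replaced by N_2=7 for every unit. Per-unit N_3: 8, -7, 5, -13, -16. Mean = -4.6.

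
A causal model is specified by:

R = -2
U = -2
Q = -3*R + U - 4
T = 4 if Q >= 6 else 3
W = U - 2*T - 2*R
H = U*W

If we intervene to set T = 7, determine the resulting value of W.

-12

Intervening sets T = 7 and removes its equation (T = 4 if Q >= 6 else 3).
W = U - 2*T - 2*R  [with U=-2, T=7, R=-2]  = -12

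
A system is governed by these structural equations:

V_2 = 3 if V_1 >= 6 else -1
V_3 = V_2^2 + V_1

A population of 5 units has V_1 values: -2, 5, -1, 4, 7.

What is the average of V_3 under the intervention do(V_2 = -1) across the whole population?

Under do(V_2=-1), V_2's equation is replaced by V_2=-1 for every unit. Per-unit V_3: -1, 6, 0, 5, 8. Mean = 3.6.

3.6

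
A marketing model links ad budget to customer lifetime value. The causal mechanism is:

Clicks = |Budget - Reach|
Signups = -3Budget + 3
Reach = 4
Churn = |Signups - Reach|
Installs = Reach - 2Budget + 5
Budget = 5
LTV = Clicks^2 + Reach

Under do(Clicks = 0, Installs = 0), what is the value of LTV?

Under do(Clicks = 0, Installs = 0), each intervened variable's structural equation is replaced by its fixed value.
LTV = Clicks^2 + Reach  [with Clicks=0, Reach=4]  = 4

4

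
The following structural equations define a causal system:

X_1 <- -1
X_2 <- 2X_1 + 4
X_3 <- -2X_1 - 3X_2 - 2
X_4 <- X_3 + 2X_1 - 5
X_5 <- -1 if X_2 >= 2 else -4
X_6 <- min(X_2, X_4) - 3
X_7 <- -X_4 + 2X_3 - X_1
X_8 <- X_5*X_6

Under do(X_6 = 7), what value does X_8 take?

Intervening sets X_6 = 7 and removes its equation (X_6 <- min(X_2, X_4) - 3).
X_2 = 2X_1 + 4  [with X_1=-1]  = 2
X_5 = -1 if X_2 >= 2 else -4  [with X_2=2]  = -1
X_8 = X_5*X_6  [with X_5=-1, X_6=7]  = -7

-7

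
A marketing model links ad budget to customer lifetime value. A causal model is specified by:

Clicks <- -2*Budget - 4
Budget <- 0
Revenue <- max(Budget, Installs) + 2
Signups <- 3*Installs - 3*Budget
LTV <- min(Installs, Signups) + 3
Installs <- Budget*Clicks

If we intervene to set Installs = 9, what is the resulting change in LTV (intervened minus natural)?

The intervention breaks the incoming arrows to Installs: Installs <- Budget*Clicks no longer applies, and Installs = 9.
Signups = 3*Installs - 3*Budget  [with Installs=9, Budget=0]  = 27
LTV = min(Installs, Signups) + 3  [with Installs=9, Signups=27]  = 12
Without intervention: Clicks = -2*Budget - 4  [with Budget=0]  = -4; Installs = Budget*Clicks  [with Budget=0, Clicks=-4]  = 0; Signups = 3*Installs - 3*Budget  [with Installs=0, Budget=0]  = 0; LTV = min(Installs, Signups) + 3  [with Installs=0, Signups=0]  = 3.
Change = 12 − 3 = 9.

9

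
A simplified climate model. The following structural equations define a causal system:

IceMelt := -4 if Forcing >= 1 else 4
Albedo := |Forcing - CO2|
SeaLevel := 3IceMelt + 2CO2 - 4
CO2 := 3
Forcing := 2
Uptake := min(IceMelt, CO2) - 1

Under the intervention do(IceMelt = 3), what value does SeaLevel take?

do(IceMelt=3) replaces the equation IceMelt := -4 if Forcing >= 1 else 4 with the constant IceMelt = 3.
SeaLevel = 3IceMelt + 2CO2 - 4  [with IceMelt=3, CO2=3]  = 11

11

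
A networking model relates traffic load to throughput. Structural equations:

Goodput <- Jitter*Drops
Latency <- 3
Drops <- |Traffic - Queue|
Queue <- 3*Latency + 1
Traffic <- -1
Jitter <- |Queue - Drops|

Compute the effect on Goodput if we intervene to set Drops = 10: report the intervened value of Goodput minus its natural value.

Under do(Drops=10), the mechanism Drops <- |Traffic - Queue| is discarded; Drops is fixed at 10.
Queue = 3*Latency + 1  [with Latency=3]  = 10
Jitter = |Queue - Drops|  [with Queue=10, Drops=10]  = 0
Goodput = Jitter*Drops  [with Jitter=0, Drops=10]  = 0
Without intervention: Queue = 3*Latency + 1  [with Latency=3]  = 10; Drops = |Traffic - Queue|  [with Traffic=-1, Queue=10]  = 11; Jitter = |Queue - Drops|  [with Queue=10, Drops=11]  = 1; Goodput = Jitter*Drops  [with Jitter=1, Drops=11]  = 11.
Change = 0 − 11 = -11.

-11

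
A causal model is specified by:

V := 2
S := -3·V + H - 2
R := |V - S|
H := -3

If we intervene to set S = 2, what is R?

The intervention breaks the incoming arrows to S: S := -3·V + H - 2 no longer applies, and S = 2.
R = |V - S|  [with V=2, S=2]  = 0

0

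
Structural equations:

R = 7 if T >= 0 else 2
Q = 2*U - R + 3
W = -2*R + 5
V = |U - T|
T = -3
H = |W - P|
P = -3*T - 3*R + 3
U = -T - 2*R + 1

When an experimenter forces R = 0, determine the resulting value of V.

7

do(R=0) replaces the equation R = 7 if T >= 0 else 2 with the constant R = 0.
U = -T - 2*R + 1  [with T=-3, R=0]  = 4
V = |U - T|  [with U=4, T=-3]  = 7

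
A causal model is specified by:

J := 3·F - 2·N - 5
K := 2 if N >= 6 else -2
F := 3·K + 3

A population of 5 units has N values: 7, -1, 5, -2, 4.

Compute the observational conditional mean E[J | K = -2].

-17

Conditioning on K=-2 selects the 4 unit(s) with N ∈ {-1, 5, -2, 4}. Their J values: -12, -24, -10, -22. Mean = -17.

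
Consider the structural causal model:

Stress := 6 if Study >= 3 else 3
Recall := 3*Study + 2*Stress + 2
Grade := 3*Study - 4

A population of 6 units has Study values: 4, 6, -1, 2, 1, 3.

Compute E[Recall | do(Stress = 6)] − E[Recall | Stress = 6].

The intervention sets Stress=6 in all 6 units regardless of Study. Recomputing Recall per unit gives 26, 32, 11, 20, 17, 23; average 21.5.
Observing Stress=6 restricts to units where Stress's equation naturally yields 6: Study ∈ {4, 6, 3}. In that subpopulation Recall = 26, 32, 23, mean 27.
Difference = 21.5 − 27 = -5.5.

-5.5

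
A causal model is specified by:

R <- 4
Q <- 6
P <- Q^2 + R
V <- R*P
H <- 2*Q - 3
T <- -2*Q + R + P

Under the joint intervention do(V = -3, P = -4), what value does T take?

The joint intervention fixes V = -3, P = -4, removing each variable's own equation.
T = -2*Q + R + P  [with Q=6, R=4, P=-4]  = -12

-12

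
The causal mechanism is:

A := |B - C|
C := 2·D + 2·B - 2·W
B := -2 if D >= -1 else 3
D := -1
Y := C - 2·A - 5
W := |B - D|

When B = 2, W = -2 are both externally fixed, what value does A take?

Under do(B = 2, W = -2), each intervened variable's structural equation is replaced by its fixed value.
C = 2·D + 2·B - 2·W  [with D=-1, B=2, W=-2]  = 6
A = |B - C|  [with B=2, C=6]  = 4

4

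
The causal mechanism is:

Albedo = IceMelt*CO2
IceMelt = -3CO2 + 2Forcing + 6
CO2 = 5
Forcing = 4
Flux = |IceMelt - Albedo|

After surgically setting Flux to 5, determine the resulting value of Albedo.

The intervention breaks the incoming arrows to Flux: Flux = |IceMelt - Albedo| no longer applies, and Flux = 5.
Since Albedo is not a descendant of the intervened variable, it is unaffected.
IceMelt = -3CO2 + 2Forcing + 6  [with CO2=5, Forcing=4]  = -1
Albedo = IceMelt*CO2  [with IceMelt=-1, CO2=5]  = -5

-5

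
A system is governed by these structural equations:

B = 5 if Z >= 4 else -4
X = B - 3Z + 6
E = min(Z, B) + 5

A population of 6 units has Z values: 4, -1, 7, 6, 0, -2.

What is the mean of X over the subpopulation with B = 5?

-6

Observing B=5 restricts to units where B's equation naturally yields 5: Z ∈ {4, 7, 6}. In that subpopulation X = -1, -10, -7, mean -6.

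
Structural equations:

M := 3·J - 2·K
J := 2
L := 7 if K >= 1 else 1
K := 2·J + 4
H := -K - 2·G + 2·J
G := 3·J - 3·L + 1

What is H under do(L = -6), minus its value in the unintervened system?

-78

Under do(L=-6), the mechanism L := 7 if K >= 1 else 1 is discarded; L is fixed at -6.
K = 2·J + 4  [with J=2]  = 8
G = 3·J - 3·L + 1  [with J=2, L=-6]  = 25
H = -K - 2·G + 2·J  [with K=8, G=25, J=2]  = -54
Without intervention: K = 2·J + 4  [with J=2]  = 8; L = 7 if K >= 1 else 1  [with K=8]  = 7; G = 3·J - 3·L + 1  [with J=2, L=7]  = -14; H = -K - 2·G + 2·J  [with K=8, G=-14, J=2]  = 24.
Change = -54 − 24 = -78.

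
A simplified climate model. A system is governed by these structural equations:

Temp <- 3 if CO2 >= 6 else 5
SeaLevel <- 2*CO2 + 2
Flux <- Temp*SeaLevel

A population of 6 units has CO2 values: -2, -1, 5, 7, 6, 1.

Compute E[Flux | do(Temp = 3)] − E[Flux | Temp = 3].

-23

Under do(Temp=3), Temp's equation is replaced by Temp=3 for every unit. Per-unit Flux: -6, 0, 36, 48, 42, 12. Mean = 22.
Conditioning on Temp=3 selects the 2 unit(s) with CO2 ∈ {7, 6}. Their Flux values: 48, 42. Mean = 45.
Difference = 22 − 45 = -23.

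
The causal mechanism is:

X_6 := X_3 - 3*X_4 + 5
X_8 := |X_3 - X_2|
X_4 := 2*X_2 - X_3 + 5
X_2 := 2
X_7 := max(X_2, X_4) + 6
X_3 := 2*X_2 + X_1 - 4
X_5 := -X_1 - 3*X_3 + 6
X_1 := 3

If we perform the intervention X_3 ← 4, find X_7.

11

The intervention breaks the incoming arrows to X_3: X_3 := 2*X_2 + X_1 - 4 no longer applies, and X_3 = 4.
X_4 = 2*X_2 - X_3 + 5  [with X_2=2, X_3=4]  = 5
X_7 = max(X_2, X_4) + 6  [with X_2=2, X_4=5]  = 11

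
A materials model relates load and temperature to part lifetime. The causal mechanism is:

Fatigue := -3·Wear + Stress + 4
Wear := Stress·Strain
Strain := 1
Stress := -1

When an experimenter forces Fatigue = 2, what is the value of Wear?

Under do(Fatigue=2), the mechanism Fatigue := -3·Wear + Stress + 4 is discarded; Fatigue is fixed at 2.
Since Wear is not a descendant of the intervened variable, it is unaffected.
Wear = Stress·Strain  [with Stress=-1, Strain=1]  = -1

-1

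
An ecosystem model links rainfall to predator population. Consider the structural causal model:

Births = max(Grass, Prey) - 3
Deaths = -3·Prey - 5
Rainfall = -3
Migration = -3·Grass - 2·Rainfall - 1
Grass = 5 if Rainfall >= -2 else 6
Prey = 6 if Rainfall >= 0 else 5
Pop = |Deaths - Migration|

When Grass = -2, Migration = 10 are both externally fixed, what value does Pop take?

30

Setting Grass = -2, Migration = 10 by intervention discards those variables' equations.
Prey = 6 if Rainfall >= 0 else 5  [with Rainfall=-3]  = 5
Deaths = -3·Prey - 5  [with Prey=5]  = -20
Pop = |Deaths - Migration|  [with Deaths=-20, Migration=10]  = 30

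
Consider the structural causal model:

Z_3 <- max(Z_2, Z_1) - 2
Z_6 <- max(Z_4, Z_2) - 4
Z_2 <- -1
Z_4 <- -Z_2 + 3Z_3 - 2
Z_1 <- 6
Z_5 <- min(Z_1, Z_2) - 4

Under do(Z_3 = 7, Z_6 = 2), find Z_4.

Setting Z_3 = 7, Z_6 = 2 by intervention discards those variables' equations.
Z_4 = -Z_2 + 3Z_3 - 2  [with Z_2=-1, Z_3=7]  = 20

20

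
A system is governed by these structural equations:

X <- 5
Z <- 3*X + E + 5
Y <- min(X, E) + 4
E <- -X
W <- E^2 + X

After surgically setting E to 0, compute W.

Under do(E=0), the mechanism E <- -X is discarded; E is fixed at 0.
W = E^2 + X  [with E=0, X=5]  = 5

5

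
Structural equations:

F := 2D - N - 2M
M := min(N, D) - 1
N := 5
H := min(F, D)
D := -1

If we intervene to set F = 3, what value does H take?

Intervening sets F = 3 and removes its equation (F := 2D - N - 2M).
H = min(F, D)  [with F=3, D=-1]  = -1

-1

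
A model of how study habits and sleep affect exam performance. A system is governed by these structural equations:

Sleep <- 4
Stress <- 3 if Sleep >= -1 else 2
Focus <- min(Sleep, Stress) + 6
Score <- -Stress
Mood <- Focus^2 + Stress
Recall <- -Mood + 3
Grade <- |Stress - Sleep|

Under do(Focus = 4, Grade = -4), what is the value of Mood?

Setting Focus = 4, Grade = -4 by intervention discards those variables' equations.
Stress = 3 if Sleep >= -1 else 2  [with Sleep=4]  = 3
Mood = Focus^2 + Stress  [with Focus=4, Stress=3]  = 19

19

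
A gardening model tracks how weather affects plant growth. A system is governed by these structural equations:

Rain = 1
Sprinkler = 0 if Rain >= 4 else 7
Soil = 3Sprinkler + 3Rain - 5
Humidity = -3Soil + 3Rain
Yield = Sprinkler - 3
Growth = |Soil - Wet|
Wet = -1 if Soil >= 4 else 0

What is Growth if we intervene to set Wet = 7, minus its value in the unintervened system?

Intervening sets Wet = 7 and removes its equation (Wet = -1 if Soil >= 4 else 0).
Sprinkler = 0 if Rain >= 4 else 7  [with Rain=1]  = 7
Soil = 3Sprinkler + 3Rain - 5  [with Sprinkler=7, Rain=1]  = 19
Growth = |Soil - Wet|  [with Soil=19, Wet=7]  = 12
Without intervention: Sprinkler = 0 if Rain >= 4 else 7  [with Rain=1]  = 7; Soil = 3Sprinkler + 3Rain - 5  [with Sprinkler=7, Rain=1]  = 19; Wet = -1 if Soil >= 4 else 0  [with Soil=19]  = -1; Growth = |Soil - Wet|  [with Soil=19, Wet=-1]  = 20.
Change = 12 − 20 = -8.

-8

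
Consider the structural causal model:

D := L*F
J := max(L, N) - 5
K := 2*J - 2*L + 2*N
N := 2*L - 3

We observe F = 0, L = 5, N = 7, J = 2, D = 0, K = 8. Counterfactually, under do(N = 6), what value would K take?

4

The intervention breaks the incoming arrows to N: N := 2*L - 3 no longer applies, and N = 6.
J = max(L, N) - 5  [with L=5, N=6]  = 1
K = 2*J - 2*L + 2*N  [with J=1, L=5, N=6]  = 4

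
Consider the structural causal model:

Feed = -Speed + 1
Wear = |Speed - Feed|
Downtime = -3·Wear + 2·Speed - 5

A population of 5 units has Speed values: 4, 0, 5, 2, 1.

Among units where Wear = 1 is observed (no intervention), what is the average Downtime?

Conditioning on Wear=1 selects the 2 unit(s) with Speed ∈ {0, 1}. Their Downtime values: -8, -6. Mean = -7.

-7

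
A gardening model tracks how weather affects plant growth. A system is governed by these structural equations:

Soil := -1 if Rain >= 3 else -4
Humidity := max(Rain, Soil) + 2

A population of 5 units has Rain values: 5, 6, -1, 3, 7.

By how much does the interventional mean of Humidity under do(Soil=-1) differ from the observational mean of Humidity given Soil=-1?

Under do(Soil=-1), Soil's equation is replaced by Soil=-1 for every unit. Per-unit Humidity: 7, 8, 1, 5, 9. Mean = 6.
E[Humidity|Soil=-1] averages over only the 4 units with Soil=-1 (Rain = 5, 6, 3, 7): Humidity = 7, 8, 5, 9, mean 7.25.
Difference = 6 − 7.25 = -1.25.

-1.25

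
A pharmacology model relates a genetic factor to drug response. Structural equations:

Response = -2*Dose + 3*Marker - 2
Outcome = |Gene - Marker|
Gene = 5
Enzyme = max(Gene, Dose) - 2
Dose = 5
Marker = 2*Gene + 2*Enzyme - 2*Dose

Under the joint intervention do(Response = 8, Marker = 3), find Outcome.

Setting Response = 8, Marker = 3 by intervention discards those variables' equations.
Outcome = |Gene - Marker|  [with Gene=5, Marker=3]  = 2

2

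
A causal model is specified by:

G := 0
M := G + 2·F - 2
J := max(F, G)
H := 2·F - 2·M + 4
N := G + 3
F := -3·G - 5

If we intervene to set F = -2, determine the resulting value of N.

3

Under do(F=-2), the mechanism F := -3·G - 5 is discarded; F is fixed at -2.
Since N is not a descendant of the intervened variable, it is unaffected.
N = G + 3  [with G=0]  = 3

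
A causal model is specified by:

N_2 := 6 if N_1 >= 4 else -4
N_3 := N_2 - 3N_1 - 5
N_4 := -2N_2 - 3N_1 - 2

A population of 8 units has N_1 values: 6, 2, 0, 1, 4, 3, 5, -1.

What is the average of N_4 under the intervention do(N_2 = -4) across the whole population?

-1.5

do(N_2=-4) breaks N_2's dependence on N_1. With N_2=-4 fixed, N_4 across the units is -12, 0, 6, 3, -6, -3, -9, 9, mean -1.5.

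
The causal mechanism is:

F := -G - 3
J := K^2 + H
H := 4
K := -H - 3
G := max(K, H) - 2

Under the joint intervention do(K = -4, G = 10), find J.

Setting K = -4, G = 10 by intervention discards those variables' equations.
J = K^2 + H  [with K=-4, H=4]  = 20

20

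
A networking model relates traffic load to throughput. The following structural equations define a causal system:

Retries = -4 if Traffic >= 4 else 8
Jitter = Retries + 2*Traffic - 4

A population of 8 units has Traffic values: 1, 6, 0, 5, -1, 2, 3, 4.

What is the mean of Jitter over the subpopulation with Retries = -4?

2

Conditioning on Retries=-4 selects the 3 unit(s) with Traffic ∈ {6, 5, 4}. Their Jitter values: 4, 2, 0. Mean = 2.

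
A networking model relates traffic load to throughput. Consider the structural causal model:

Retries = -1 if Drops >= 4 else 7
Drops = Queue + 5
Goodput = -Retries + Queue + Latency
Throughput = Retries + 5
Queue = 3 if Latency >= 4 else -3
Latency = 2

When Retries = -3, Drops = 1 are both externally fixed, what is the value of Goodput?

2

The joint intervention fixes Retries = -3, Drops = 1, removing each variable's own equation.
Queue = 3 if Latency >= 4 else -3  [with Latency=2]  = -3
Goodput = -Retries + Queue + Latency  [with Retries=-3, Queue=-3, Latency=2]  = 2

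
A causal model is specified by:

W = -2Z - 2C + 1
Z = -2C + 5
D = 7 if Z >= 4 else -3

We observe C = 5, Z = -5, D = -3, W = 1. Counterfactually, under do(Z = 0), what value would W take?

-9

Under do(Z=0), the mechanism Z = -2C + 5 is discarded; Z is fixed at 0.
W = -2Z - 2C + 1  [with Z=0, C=5]  = -9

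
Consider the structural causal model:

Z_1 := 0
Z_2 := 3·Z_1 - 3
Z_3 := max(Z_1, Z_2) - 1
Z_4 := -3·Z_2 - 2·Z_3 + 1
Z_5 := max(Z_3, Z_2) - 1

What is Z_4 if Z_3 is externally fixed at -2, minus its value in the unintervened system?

2

The intervention breaks the incoming arrows to Z_3: Z_3 := max(Z_1, Z_2) - 1 no longer applies, and Z_3 = -2.
Z_2 = 3·Z_1 - 3  [with Z_1=0]  = -3
Z_4 = -3·Z_2 - 2·Z_3 + 1  [with Z_2=-3, Z_3=-2]  = 14
Without intervention: Z_2 = 3·Z_1 - 3  [with Z_1=0]  = -3; Z_3 = max(Z_1, Z_2) - 1  [with Z_1=0, Z_2=-3]  = -1; Z_4 = -3·Z_2 - 2·Z_3 + 1  [with Z_2=-3, Z_3=-1]  = 12.
Change = 14 − 12 = 2.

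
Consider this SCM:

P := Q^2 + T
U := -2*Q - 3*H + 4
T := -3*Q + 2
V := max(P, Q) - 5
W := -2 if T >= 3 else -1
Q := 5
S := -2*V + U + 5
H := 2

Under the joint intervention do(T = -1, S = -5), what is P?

24

The joint intervention fixes T = -1, S = -5, removing each variable's own equation.
P = Q^2 + T  [with Q=5, T=-1]  = 24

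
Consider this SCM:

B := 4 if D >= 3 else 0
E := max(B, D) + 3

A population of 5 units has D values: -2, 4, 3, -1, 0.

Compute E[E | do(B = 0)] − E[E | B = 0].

The intervention sets B=0 in all 5 units regardless of D. Recomputing E per unit gives 3, 7, 6, 3, 3; average 4.4.
Observing B=0 restricts to units where B's equation naturally yields 0: D ∈ {-2, -1, 0}. In that subpopulation E = 3, 3, 3, mean 3.
Difference = 4.4 − 3 = 1.4.

1.4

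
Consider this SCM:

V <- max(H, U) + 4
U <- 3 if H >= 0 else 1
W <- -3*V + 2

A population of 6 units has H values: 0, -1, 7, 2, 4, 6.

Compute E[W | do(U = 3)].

Every unit gets U=3 under the intervention. W values become -19, -19, -31, -19, -22, -28; E[W|do(U=3)] = -23.

-23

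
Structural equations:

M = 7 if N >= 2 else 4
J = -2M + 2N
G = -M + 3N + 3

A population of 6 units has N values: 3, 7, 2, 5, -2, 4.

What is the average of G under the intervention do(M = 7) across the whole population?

5.5

do(M=7) breaks M's dependence on N. With M=7 fixed, G across the units is 5, 17, 2, 11, -10, 8, mean 5.5.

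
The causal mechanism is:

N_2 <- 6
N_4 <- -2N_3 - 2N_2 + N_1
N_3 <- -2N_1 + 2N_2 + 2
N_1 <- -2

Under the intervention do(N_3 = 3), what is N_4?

The intervention breaks the incoming arrows to N_3: N_3 <- -2N_1 + 2N_2 + 2 no longer applies, and N_3 = 3.
N_4 = -2N_3 - 2N_2 + N_1  [with N_3=3, N_2=6, N_1=-2]  = -20

-20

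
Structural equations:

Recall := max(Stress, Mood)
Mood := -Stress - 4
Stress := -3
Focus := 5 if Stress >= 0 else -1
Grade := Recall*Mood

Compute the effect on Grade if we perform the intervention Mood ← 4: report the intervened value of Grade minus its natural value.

do(Mood=4) replaces the equation Mood := -Stress - 4 with the constant Mood = 4.
Recall = max(Stress, Mood)  [with Stress=-3, Mood=4]  = 4
Grade = Recall*Mood  [with Recall=4, Mood=4]  = 16
Without intervention: Mood = -Stress - 4  [with Stress=-3]  = -1; Recall = max(Stress, Mood)  [with Stress=-3, Mood=-1]  = -1; Grade = Recall*Mood  [with Recall=-1, Mood=-1]  = 1.
Change = 16 − 1 = 15.

15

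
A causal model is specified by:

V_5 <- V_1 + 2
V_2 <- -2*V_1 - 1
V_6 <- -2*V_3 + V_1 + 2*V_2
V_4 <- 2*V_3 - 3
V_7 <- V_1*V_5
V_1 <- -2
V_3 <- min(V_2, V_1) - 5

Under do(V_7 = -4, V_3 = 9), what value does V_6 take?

-14

Setting V_7 = -4, V_3 = 9 by intervention discards those variables' equations.
V_2 = -2*V_1 - 1  [with V_1=-2]  = 3
V_6 = -2*V_3 + V_1 + 2*V_2  [with V_3=9, V_1=-2, V_2=3]  = -14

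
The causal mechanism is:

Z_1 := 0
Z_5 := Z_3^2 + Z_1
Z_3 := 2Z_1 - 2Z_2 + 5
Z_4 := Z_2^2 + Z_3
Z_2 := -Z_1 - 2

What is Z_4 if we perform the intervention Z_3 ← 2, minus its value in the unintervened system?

The intervention breaks the incoming arrows to Z_3: Z_3 := 2Z_1 - 2Z_2 + 5 no longer applies, and Z_3 = 2.
Z_2 = -Z_1 - 2  [with Z_1=0]  = -2
Z_4 = Z_2^2 + Z_3  [with Z_2=-2, Z_3=2]  = 6
Without intervention: Z_2 = -Z_1 - 2  [with Z_1=0]  = -2; Z_3 = 2Z_1 - 2Z_2 + 5  [with Z_1=0, Z_2=-2]  = 9; Z_4 = Z_2^2 + Z_3  [with Z_2=-2, Z_3=9]  = 13.
Change = 6 − 13 = -7.

-7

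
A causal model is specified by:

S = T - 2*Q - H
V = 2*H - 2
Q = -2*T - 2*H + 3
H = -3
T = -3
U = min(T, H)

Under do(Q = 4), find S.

-8

Intervening sets Q = 4 and removes its equation (Q = -2*T - 2*H + 3).
S = T - 2*Q - H  [with T=-3, Q=4, H=-3]  = -8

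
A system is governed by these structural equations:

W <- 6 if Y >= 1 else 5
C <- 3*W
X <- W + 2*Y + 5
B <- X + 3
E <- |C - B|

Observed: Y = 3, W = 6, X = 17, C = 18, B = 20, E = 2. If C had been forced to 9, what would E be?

11

Under do(C=9), the mechanism C <- 3*W is discarded; C is fixed at 9.
W = 6 if Y >= 1 else 5  [with Y=3]  = 6
X = W + 2*Y + 5  [with W=6, Y=3]  = 17
B = X + 3  [with X=17]  = 20
E = |C - B|  [with C=9, B=20]  = 11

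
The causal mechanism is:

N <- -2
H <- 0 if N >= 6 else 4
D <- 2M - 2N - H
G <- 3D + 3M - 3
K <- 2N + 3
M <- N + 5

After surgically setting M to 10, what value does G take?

87

do(M=10) replaces the equation M <- N + 5 with the constant M = 10.
H = 0 if N >= 6 else 4  [with N=-2]  = 4
D = 2M - 2N - H  [with M=10, N=-2, H=4]  = 20
G = 3D + 3M - 3  [with D=20, M=10]  = 87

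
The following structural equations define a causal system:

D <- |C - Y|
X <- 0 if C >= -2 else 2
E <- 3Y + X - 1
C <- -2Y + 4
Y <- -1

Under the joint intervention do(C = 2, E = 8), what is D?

The joint intervention fixes C = 2, E = 8, removing each variable's own equation.
D = |C - Y|  [with C=2, Y=-1]  = 3

3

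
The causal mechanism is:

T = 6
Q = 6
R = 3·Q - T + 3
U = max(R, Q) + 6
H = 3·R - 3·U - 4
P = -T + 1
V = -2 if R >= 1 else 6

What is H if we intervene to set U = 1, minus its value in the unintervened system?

60

Intervening sets U = 1 and removes its equation (U = max(R, Q) + 6).
R = 3·Q - T + 3  [with Q=6, T=6]  = 15
H = 3·R - 3·U - 4  [with R=15, U=1]  = 38
Without intervention: R = 3·Q - T + 3  [with Q=6, T=6]  = 15; U = max(R, Q) + 6  [with R=15, Q=6]  = 21; H = 3·R - 3·U - 4  [with R=15, U=21]  = -22.
Change = 38 − (-22) = 60.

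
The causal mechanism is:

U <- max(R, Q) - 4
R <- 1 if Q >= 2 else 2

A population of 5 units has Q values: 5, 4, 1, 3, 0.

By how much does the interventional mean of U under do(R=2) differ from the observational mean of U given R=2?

Every unit gets R=2 under the intervention. U values become 1, 0, -2, -1, -2; E[U|do(R=2)] = -0.8.
Conditioning on R=2 selects the 2 unit(s) with Q ∈ {1, 0}. Their U values: -2, -2. Mean = -2.
Difference = -0.8 − (-2) = 1.2.

1.2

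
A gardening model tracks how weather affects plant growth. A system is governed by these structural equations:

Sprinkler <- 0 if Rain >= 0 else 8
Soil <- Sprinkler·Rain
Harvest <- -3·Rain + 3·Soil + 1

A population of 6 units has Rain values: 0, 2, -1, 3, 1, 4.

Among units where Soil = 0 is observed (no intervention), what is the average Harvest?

E[Harvest|Soil=0] averages over only the 5 units with Soil=0 (Rain = 0, 2, 3, 1, 4): Harvest = 1, -5, -8, -2, -11, mean -5.

-5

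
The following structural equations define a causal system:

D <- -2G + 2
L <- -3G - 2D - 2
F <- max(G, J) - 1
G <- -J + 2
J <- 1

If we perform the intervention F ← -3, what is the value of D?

Under do(F=-3), the mechanism F <- max(G, J) - 1 is discarded; F is fixed at -3.
Since D is not a descendant of the intervened variable, it is unaffected.
G = -J + 2  [with J=1]  = 1
D = -2G + 2  [with G=1]  = 0

0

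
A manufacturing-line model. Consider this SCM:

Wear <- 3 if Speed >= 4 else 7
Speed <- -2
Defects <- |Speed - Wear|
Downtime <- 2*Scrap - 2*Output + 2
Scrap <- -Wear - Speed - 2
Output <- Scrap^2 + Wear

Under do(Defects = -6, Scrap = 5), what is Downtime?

Setting Defects = -6, Scrap = 5 by intervention discards those variables' equations.
Wear = 3 if Speed >= 4 else 7  [with Speed=-2]  = 7
Output = Scrap^2 + Wear  [with Scrap=5, Wear=7]  = 32
Downtime = 2*Scrap - 2*Output + 2  [with Scrap=5, Output=32]  = -52

-52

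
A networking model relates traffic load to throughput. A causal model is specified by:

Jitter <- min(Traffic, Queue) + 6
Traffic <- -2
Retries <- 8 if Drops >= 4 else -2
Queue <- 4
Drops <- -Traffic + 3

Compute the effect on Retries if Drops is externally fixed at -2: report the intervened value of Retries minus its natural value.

The intervention breaks the incoming arrows to Drops: Drops <- -Traffic + 3 no longer applies, and Drops = -2.
Retries = 8 if Drops >= 4 else -2  [with Drops=-2]  = -2
Without intervention: Drops = -Traffic + 3  [with Traffic=-2]  = 5; Retries = 8 if Drops >= 4 else -2  [with Drops=5]  = 8.
Change = -2 − 8 = -10.

-10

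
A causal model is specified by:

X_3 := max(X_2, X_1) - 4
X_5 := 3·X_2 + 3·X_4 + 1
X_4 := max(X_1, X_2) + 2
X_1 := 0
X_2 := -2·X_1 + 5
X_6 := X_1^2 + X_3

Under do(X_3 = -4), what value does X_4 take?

7

The intervention breaks the incoming arrows to X_3: X_3 := max(X_2, X_1) - 4 no longer applies, and X_3 = -4.
X_4 is not downstream of the intervention, so its value is determined by the original equations.
X_2 = -2·X_1 + 5  [with X_1=0]  = 5
X_4 = max(X_1, X_2) + 2  [with X_1=0, X_2=5]  = 7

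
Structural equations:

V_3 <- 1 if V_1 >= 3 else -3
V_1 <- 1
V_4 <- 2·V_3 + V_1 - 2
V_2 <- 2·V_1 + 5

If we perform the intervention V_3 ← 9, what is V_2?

Under do(V_3=9), the mechanism V_3 <- 1 if V_1 >= 3 else -3 is discarded; V_3 is fixed at 9.
Since V_2 is not a descendant of the intervened variable, it is unaffected.
V_2 = 2·V_1 + 5  [with V_1=1]  = 7

7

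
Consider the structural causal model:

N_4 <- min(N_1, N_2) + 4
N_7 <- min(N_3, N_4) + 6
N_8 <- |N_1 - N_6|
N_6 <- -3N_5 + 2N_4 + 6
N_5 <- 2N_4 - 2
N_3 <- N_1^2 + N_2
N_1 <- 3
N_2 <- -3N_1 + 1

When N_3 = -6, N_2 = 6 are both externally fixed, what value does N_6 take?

-16

Setting N_3 = -6, N_2 = 6 by intervention discards those variables' equations.
N_4 = min(N_1, N_2) + 4  [with N_1=3, N_2=6]  = 7
N_5 = 2N_4 - 2  [with N_4=7]  = 12
N_6 = -3N_5 + 2N_4 + 6  [with N_5=12, N_4=7]  = -16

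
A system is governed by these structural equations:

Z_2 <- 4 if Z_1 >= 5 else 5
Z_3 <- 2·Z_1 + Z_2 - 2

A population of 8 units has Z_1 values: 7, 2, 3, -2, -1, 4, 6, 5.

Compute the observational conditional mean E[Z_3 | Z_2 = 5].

5.4

Conditioning on Z_2=5 selects the 5 unit(s) with Z_1 ∈ {2, 3, -2, -1, 4}. Their Z_3 values: 7, 9, -1, 1, 11. Mean = 5.4.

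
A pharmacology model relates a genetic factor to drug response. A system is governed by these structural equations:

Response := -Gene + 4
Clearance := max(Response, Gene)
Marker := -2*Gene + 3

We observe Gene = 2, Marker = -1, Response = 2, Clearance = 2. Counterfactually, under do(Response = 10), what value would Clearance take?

The intervention breaks the incoming arrows to Response: Response := -Gene + 4 no longer applies, and Response = 10.
Clearance = max(Response, Gene)  [with Response=10, Gene=2]  = 10

10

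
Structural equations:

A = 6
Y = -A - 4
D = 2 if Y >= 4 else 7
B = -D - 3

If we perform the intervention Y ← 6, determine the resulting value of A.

6

Under do(Y=6), the mechanism Y = -A - 4 is discarded; Y is fixed at 6.
A is not downstream of the intervention, so its value is determined by the original equations.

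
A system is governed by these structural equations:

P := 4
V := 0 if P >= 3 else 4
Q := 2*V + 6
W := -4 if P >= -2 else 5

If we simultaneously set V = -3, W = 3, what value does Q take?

The joint intervention fixes V = -3, W = 3, removing each variable's own equation.
Q = 2*V + 6  [with V=-3]  = 0

0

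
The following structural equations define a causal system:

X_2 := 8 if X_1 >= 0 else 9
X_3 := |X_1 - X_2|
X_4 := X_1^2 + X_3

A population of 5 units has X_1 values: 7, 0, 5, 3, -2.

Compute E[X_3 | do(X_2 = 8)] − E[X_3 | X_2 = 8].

Every unit gets X_2=8 under the intervention. X_3 values become 1, 8, 3, 5, 10; E[X_3|do(X_2=8)] = 5.4.
Observing X_2=8 restricts to units where X_2's equation naturally yields 8: X_1 ∈ {7, 0, 5, 3}. In that subpopulation X_3 = 1, 8, 3, 5, mean 4.25.
Difference = 5.4 − 4.25 = 1.15.

1.15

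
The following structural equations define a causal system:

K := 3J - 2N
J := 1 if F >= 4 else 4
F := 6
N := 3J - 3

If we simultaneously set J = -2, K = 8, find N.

-9

The joint intervention fixes J = -2, K = 8, removing each variable's own equation.
N = 3J - 3  [with J=-2]  = -9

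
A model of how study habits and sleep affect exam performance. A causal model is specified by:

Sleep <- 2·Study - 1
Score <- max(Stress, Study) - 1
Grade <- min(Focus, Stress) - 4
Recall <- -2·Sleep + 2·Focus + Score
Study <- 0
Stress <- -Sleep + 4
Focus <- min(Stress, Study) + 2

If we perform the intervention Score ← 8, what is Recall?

14

The intervention breaks the incoming arrows to Score: Score <- max(Stress, Study) - 1 no longer applies, and Score = 8.
Sleep = 2·Study - 1  [with Study=0]  = -1
Stress = -Sleep + 4  [with Sleep=-1]  = 5
Focus = min(Stress, Study) + 2  [with Stress=5, Study=0]  = 2
Recall = -2·Sleep + 2·Focus + Score  [with Sleep=-1, Focus=2, Score=8]  = 14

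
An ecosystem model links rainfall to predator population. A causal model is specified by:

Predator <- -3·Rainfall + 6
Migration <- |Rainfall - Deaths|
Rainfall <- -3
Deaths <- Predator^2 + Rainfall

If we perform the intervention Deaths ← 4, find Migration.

7

The intervention breaks the incoming arrows to Deaths: Deaths <- Predator^2 + Rainfall no longer applies, and Deaths = 4.
Migration = |Rainfall - Deaths|  [with Rainfall=-3, Deaths=4]  = 7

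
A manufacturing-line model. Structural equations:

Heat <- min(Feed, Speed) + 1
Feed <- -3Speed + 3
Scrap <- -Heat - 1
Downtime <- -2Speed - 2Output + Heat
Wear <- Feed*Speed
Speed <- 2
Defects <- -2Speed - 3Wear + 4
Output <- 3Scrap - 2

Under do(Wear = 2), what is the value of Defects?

-6

Intervening sets Wear = 2 and removes its equation (Wear <- Feed*Speed).
Defects = -2Speed - 3Wear + 4  [with Speed=2, Wear=2]  = -6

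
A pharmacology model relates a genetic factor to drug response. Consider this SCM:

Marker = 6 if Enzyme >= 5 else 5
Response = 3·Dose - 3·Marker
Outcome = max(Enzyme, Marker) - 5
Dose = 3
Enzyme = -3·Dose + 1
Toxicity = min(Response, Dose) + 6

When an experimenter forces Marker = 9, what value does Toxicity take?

do(Marker=9) replaces the equation Marker = 6 if Enzyme >= 5 else 5 with the constant Marker = 9.
Response = 3·Dose - 3·Marker  [with Dose=3, Marker=9]  = -18
Toxicity = min(Response, Dose) + 6  [with Response=-18, Dose=3]  = -12

-12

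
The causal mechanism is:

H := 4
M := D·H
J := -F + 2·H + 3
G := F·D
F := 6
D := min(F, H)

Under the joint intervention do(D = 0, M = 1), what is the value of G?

0

The joint intervention fixes D = 0, M = 1, removing each variable's own equation.
G = F·D  [with F=6, D=0]  = 0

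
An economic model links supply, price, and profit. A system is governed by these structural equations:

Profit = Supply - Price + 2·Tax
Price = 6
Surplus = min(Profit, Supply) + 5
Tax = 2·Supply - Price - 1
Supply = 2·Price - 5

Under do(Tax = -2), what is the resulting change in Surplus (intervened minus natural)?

do(Tax=-2) replaces the equation Tax = 2·Supply - Price - 1 with the constant Tax = -2.
Supply = 2·Price - 5  [with Price=6]  = 7
Profit = Supply - Price + 2·Tax  [with Supply=7, Price=6, Tax=-2]  = -3
Surplus = min(Profit, Supply) + 5  [with Profit=-3, Supply=7]  = 2
Without intervention: Supply = 2·Price - 5  [with Price=6]  = 7; Tax = 2·Supply - Price - 1  [with Supply=7, Price=6]  = 7; Profit = Supply - Price + 2·Tax  [with Supply=7, Price=6, Tax=7]  = 15; Surplus = min(Profit, Supply) + 5  [with Profit=15, Supply=7]  = 12.
Change = 2 − 12 = -10.

-10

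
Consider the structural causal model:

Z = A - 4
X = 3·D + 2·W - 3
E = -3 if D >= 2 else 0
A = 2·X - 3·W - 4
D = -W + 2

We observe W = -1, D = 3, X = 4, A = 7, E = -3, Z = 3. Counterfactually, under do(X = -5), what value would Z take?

The intervention breaks the incoming arrows to X: X = 3·D + 2·W - 3 no longer applies, and X = -5.
A = 2·X - 3·W - 4  [with X=-5, W=-1]  = -11
Z = A - 4  [with A=-11]  = -15

-15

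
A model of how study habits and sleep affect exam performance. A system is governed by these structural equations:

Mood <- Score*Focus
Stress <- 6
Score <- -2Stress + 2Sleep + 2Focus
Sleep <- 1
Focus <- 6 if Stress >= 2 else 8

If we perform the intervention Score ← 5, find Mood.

30

Intervening sets Score = 5 and removes its equation (Score <- -2Stress + 2Sleep + 2Focus).
Focus = 6 if Stress >= 2 else 8  [with Stress=6]  = 6
Mood = Score*Focus  [with Score=5, Focus=6]  = 30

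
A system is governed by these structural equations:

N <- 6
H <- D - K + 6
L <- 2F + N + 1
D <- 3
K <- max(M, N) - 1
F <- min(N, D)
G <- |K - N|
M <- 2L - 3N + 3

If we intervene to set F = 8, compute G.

The intervention breaks the incoming arrows to F: F <- min(N, D) no longer applies, and F = 8.
L = 2F + N + 1  [with F=8, N=6]  = 23
M = 2L - 3N + 3  [with L=23, N=6]  = 31
K = max(M, N) - 1  [with M=31, N=6]  = 30
G = |K - N|  [with K=30, N=6]  = 24

24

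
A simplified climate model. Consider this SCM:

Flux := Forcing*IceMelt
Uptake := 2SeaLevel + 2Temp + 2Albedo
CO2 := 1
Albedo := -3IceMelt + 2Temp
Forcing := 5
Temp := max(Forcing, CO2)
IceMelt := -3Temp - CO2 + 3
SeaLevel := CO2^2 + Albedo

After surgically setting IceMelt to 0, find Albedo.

Intervening sets IceMelt = 0 and removes its equation (IceMelt := -3Temp - CO2 + 3).
Temp = max(Forcing, CO2)  [with Forcing=5, CO2=1]  = 5
Albedo = -3IceMelt + 2Temp  [with IceMelt=0, Temp=5]  = 10

10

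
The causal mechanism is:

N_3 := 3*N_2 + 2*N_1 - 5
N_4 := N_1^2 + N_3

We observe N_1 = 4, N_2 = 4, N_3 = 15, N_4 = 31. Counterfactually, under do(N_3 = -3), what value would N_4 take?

The intervention breaks the incoming arrows to N_3: N_3 := 3*N_2 + 2*N_1 - 5 no longer applies, and N_3 = -3.
N_4 = N_1^2 + N_3  [with N_1=4, N_3=-3]  = 13

13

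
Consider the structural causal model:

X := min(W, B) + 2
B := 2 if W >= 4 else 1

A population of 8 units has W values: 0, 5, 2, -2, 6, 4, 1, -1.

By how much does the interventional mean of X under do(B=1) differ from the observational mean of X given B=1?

0.45

Every unit gets B=1 under the intervention. X values become 2, 3, 3, 0, 3, 3, 3, 1; E[X|do(B=1)] = 2.25.
Conditioning on B=1 selects the 5 unit(s) with W ∈ {0, 2, -2, 1, -1}. Their X values: 2, 3, 0, 3, 1. Mean = 1.8.
Difference = 2.25 − 1.8 = 0.45.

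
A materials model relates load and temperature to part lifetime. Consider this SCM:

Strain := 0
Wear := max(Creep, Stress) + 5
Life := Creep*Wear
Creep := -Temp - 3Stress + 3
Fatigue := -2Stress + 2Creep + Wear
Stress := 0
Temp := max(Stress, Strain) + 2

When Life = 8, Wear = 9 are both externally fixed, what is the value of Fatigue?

Setting Life = 8, Wear = 9 by intervention discards those variables' equations.
Temp = max(Stress, Strain) + 2  [with Stress=0, Strain=0]  = 2
Creep = -Temp - 3Stress + 3  [with Temp=2, Stress=0]  = 1
Fatigue = -2Stress + 2Creep + Wear  [with Stress=0, Creep=1, Wear=9]  = 11

11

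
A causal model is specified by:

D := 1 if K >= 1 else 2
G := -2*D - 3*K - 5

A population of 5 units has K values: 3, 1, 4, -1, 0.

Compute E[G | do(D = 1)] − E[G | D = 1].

The intervention sets D=1 in all 5 units regardless of K. Recomputing G per unit gives -16, -10, -19, -4, -7; average -11.2.
Conditioning on D=1 selects the 3 unit(s) with K ∈ {3, 1, 4}. Their G values: -16, -10, -19. Mean = -15.
Difference = -11.2 − (-15) = 3.8.

3.8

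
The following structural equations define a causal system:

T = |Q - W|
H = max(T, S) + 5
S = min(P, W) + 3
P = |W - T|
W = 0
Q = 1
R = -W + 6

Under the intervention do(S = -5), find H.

Under do(S=-5), the mechanism S = min(P, W) + 3 is discarded; S is fixed at -5.
T = |Q - W|  [with Q=1, W=0]  = 1
H = max(T, S) + 5  [with T=1, S=-5]  = 6

6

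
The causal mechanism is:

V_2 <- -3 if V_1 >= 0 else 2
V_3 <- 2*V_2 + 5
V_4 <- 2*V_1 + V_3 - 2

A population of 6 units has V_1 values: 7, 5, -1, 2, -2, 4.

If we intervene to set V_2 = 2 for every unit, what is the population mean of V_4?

do(V_2=2) breaks V_2's dependence on V_1. With V_2=2 fixed, V_4 across the units is 21, 17, 5, 11, 3, 15, mean 12.

12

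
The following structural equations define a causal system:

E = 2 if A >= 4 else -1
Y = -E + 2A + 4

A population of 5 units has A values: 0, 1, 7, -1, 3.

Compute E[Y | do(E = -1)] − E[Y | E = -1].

Every unit gets E=-1 under the intervention. Y values become 5, 7, 19, 3, 11; E[Y|do(E=-1)] = 9.
E[Y|E=-1] averages over only the 4 units with E=-1 (A = 0, 1, -1, 3): Y = 5, 7, 3, 11, mean 6.5.
Difference = 9 − 6.5 = 2.5.

2.5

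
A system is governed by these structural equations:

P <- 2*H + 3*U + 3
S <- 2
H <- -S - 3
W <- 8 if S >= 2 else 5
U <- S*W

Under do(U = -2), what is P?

do(U=-2) replaces the equation U <- S*W with the constant U = -2.
H = -S - 3  [with S=2]  = -5
P = 2*H + 3*U + 3  [with H=-5, U=-2]  = -13

-13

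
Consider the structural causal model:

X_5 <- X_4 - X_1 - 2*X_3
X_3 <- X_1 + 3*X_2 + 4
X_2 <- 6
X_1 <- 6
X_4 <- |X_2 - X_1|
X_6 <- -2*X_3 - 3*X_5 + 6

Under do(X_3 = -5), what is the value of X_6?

4

The intervention breaks the incoming arrows to X_3: X_3 <- X_1 + 3*X_2 + 4 no longer applies, and X_3 = -5.
X_4 = |X_2 - X_1|  [with X_2=6, X_1=6]  = 0
X_5 = X_4 - X_1 - 2*X_3  [with X_4=0, X_1=6, X_3=-5]  = 4
X_6 = -2*X_3 - 3*X_5 + 6  [with X_3=-5, X_5=4]  = 4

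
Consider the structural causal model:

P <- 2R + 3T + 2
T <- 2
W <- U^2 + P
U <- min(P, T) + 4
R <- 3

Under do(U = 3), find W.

Intervening sets U = 3 and removes its equation (U <- min(P, T) + 4).
P = 2R + 3T + 2  [with R=3, T=2]  = 14
W = U^2 + P  [with U=3, P=14]  = 23

23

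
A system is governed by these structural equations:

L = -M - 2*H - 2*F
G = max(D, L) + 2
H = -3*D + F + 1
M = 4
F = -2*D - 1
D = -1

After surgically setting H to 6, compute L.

Intervening sets H = 6 and removes its equation (H = -3*D + F + 1).
F = -2*D - 1  [with D=-1]  = 1
L = -M - 2*H - 2*F  [with M=4, H=6, F=1]  = -18

-18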